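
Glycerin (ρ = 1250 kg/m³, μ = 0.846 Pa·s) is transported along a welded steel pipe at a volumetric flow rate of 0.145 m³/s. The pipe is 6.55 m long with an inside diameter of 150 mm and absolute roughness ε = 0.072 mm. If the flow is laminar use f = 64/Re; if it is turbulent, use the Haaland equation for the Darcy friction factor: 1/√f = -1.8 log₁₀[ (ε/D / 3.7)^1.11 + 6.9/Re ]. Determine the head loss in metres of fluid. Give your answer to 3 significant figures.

h_f ≈ 5.27 m

Cross-sectional area A = πD²/4 = π(0.15)²/4 = 0.01767 m²; mean velocity V = Q/A = 0.145/0.01767 = 8.205 m/s.
Reynolds number Re = ρVD/μ = 1250 · 8.205 · 0.15 / 0.846 = 1819.
Re < 2300 → laminar flow, so f = 64/Re = 64/1819 = 0.03519 (the turbulent correlation is not needed).
Darcy-Weisbach: ΔP = f(L/D)(ρV²/2) = 0.03519·(6.55/0.15)·(1250·8.205²/2) = 0.03519·43.67·4.208e+04 = 6.467e+04 Pa.
Head loss h_f = ΔP/(ρg) = 6.467e+04/(1250·9.81) = 5.27 m.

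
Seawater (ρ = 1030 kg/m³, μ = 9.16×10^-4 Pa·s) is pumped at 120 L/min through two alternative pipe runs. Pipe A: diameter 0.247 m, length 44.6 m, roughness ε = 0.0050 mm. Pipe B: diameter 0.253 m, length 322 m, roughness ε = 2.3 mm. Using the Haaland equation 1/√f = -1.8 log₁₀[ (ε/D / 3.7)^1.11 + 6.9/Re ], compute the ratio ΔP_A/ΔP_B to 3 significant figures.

ΔP_A/ΔP_B ≈ 0.112

Pipe A: V = Q/A = 0.002/0.04792 = 0.04174 m/s; Re = 1.159e+04; ε/D = 2.02e-05; Haaland → f = 0.02969; ΔP_A = f(L/D)(ρV²/2) = 4.81 Pa.
Pipe B: V = Q/A = 0.002/0.05027 = 0.03978 m/s; Re = 1.132e+04; ε/D = 0.00909; Haaland → f = 0.04153; ΔP_B = f(L/D)(ρV²/2) = 43.08 Pa.
ΔP_A/ΔP_B = 4.81/43.08 = 0.112.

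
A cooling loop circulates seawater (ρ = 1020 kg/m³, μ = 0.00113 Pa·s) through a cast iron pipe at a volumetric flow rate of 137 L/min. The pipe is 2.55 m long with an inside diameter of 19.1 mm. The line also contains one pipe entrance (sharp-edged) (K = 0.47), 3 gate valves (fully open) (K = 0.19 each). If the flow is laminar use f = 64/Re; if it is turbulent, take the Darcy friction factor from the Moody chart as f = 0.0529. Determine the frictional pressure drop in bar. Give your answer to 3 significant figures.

ΔP ≈ 2.62 bar

Q = 137 L/min = 137/60000 = 0.002283 m³/s.
Cross-sectional area A = πD²/4 = π(0.0191)²/4 = 0.0002865 m²; mean velocity V = Q/A = 0.002283/0.0002865 = 7.969 m/s.
Reynolds number Re = ρVD/μ = 1020 · 7.969 · 0.0191 / 0.00113 = 1.374e+05.
Re > 4000 → turbulent; use the Moody-chart value f = 0.0529.
Total minor-loss coefficient ΣK = 1·0.47 + 3·0.19 = 1.04.
ΔP = [f·L/D + ΣK]·(ρV²/2) = [0.0529·2.55/0.0191 + 1.04]·(1020·7.969²/2) = [7.063 + 1.04]·3.239e+04 = 2.624e+05 Pa.
ΔP = 2.624e+05 Pa = 2.62 bar.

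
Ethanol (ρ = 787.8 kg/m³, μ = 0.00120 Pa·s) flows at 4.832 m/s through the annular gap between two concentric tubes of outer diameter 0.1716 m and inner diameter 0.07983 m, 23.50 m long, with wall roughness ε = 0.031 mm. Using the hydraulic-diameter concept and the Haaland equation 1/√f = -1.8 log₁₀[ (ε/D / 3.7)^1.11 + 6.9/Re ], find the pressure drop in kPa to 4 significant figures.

Hydraulic diameter D_h = 4A/P = D_o - D_i = 0.1716 - 0.07983 = 0.09177 m.
Re = ρVD_h/μ = 787.8·4.832·0.09177/0.0012 = 2.911e+05.
ε/D_h = 3.1e-05/0.09177 = 0.000338; Haaland gives 1/√f = -1.8 log₁₀[3.28e-05+2.37e-05] = 7.646, so f = 0.01711.
ΔP = f(L/D_h)(ρV²/2) = 0.01711·23.5/0.09177·9197 = 4.028e+04 Pa.
ΔP = 40.28 kPa.

ΔP ≈ 40.28 kPa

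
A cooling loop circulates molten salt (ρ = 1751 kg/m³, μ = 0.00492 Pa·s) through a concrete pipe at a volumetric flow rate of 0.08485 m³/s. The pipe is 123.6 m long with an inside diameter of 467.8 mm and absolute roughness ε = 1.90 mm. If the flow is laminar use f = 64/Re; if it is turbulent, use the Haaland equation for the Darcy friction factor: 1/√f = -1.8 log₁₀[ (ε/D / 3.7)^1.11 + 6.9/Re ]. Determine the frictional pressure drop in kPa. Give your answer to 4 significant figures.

Cross-sectional area A = πD²/4 = π(0.4678)²/4 = 0.1719 m²; mean velocity V = Q/A = 0.08485/0.1719 = 0.4937 m/s.
Reynolds number Re = ρVD/μ = 1751 · 0.4937 · 0.4678 / 0.00492 = 8.219e+04.
Re > 4000 → turbulent. Relative roughness ε/D = 0.0019/0.4678 = 0.00406. Haaland: 1/√f = -1.8 log₁₀[(0.00406/3.7)^1.11 + 6.9/8.219e+04] = -1.8 log₁₀[0.000519 + 8.4e-05] = 5.796, so f = 0.02977.
Darcy-Weisbach: ΔP = f(L/D)(ρV²/2) = 0.02977·(123.6/0.4678)·(1751·0.4937²/2) = 0.02977·264.2·213.4 = 1678 Pa.
ΔP = 1678 Pa = 1.678 kPa.

ΔP ≈ 1.678 kPa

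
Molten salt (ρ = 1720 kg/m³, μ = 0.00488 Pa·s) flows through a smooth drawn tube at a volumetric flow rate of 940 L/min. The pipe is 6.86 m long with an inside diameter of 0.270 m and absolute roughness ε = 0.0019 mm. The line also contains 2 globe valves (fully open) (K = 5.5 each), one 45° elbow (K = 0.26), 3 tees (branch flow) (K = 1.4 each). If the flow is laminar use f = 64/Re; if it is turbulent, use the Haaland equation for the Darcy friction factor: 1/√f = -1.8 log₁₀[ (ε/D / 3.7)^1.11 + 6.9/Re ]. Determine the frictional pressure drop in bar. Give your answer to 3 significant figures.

ΔP ≈ 0.0103 bar

Q = 940 L/min = 940/60000 = 0.01567 m³/s.
Cross-sectional area A = πD²/4 = π(0.27)²/4 = 0.05726 m²; mean velocity V = Q/A = 0.01567/0.05726 = 0.2736 m/s.
Reynolds number Re = ρVD/μ = 1720 · 0.2736 · 0.27 / 0.00488 = 2.604e+04.
Re > 4000 → turbulent. Relative roughness ε/D = 1.9e-06/0.27 = 7.04e-06. Haaland: 1/√f = -1.8 log₁₀[(7.04e-06/3.7)^1.11 + 6.9/2.604e+04] = -1.8 log₁₀[4.47e-07 + 0.000265] = 6.437, so f = 0.02414.
Total minor-loss coefficient ΣK = 2·5.5 + 1·0.26 + 3·1.4 = 15.5.
ΔP = [f·L/D + ΣK]·(ρV²/2) = [0.02414·6.86/0.27 + 15.5]·(1720·0.2736²/2) = [0.6132 + 15.5]·64.39 = 1035 Pa.
ΔP = 1035 Pa = 0.0103 bar.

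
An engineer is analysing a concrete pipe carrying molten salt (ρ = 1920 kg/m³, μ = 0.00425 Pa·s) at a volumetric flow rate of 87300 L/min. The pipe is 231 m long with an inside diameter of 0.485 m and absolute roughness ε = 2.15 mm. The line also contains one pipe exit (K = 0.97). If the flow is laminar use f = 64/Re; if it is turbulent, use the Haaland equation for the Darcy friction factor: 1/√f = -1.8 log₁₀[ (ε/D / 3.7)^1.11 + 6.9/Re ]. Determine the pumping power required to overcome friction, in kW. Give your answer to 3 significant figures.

Q = 87300 L/min = 87300/60000 = 1.455 m³/s.
Cross-sectional area A = πD²/4 = π(0.485)²/4 = 0.1847 m²; mean velocity V = Q/A = 1.455/0.1847 = 7.876 m/s.
Reynolds number Re = ρVD/μ = 1920 · 7.876 · 0.485 / 0.00425 = 1.726e+06.
Re > 4000 → turbulent. Relative roughness ε/D = 0.00215/0.485 = 0.00443. Haaland: 1/√f = -1.8 log₁₀[(0.00443/3.7)^1.11 + 6.9/1.726e+06] = -1.8 log₁₀[0.000572 + 4e-06] = 5.832, so f = 0.0294.
Total minor-loss coefficient ΣK = 1·0.97 = 0.97.
ΔP = [f·L/D + ΣK]·(ρV²/2) = [0.0294·231/0.485 + 0.97]·(1920·7.876²/2) = [14 + 0.97]·5.955e+04 = 8.917e+05 Pa.
Pumping power P = QΔP = 1.455·8.917e+05 = 1297000 W = 1300 kW.

P ≈ 1300 kW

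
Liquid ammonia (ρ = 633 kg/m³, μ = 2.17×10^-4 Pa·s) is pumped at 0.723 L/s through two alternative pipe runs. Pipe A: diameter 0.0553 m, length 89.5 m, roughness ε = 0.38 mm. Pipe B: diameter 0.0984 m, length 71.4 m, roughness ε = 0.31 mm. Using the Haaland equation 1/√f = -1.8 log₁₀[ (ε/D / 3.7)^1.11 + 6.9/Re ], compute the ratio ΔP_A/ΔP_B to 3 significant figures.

ΔP_A/ΔP_B ≈ 25.8

Pipe A: V = Q/A = 0.000723/0.002402 = 0.301 m/s; Re = 4.856e+04; ε/D = 0.00687; Haaland → f = 0.03499; ΔP_A = f(L/D)(ρV²/2) = 1624 Pa.
Pipe B: V = Q/A = 0.000723/0.007605 = 0.09507 m/s; Re = 2.729e+04; ε/D = 0.00315; Haaland → f = 0.03031; ΔP_B = f(L/D)(ρV²/2) = 62.92 Pa.
ΔP_A/ΔP_B = 1624/62.92 = 25.8.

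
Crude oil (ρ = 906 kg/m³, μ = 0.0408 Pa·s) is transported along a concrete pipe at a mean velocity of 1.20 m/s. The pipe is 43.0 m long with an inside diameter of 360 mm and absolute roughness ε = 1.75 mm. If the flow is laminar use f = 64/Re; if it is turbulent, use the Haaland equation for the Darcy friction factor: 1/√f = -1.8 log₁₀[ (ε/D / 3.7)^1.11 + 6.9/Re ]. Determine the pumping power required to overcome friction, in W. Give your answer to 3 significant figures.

Reynolds number Re = ρVD/μ = 906 · 1.2 · 0.36 / 0.0408 = 9593.
Re > 4000 → turbulent. Relative roughness ε/D = 0.00175/0.36 = 0.00486. Haaland: 1/√f = -1.8 log₁₀[(0.00486/3.7)^1.11 + 6.9/9593] = -1.8 log₁₀[0.000633 + 0.000719] = 5.164, so f = 0.0375.
Darcy-Weisbach: ΔP = f(L/D)(ρV²/2) = 0.0375·(43/0.36)·(906·1.2²/2) = 0.0375·119.4·652.3 = 2922 Pa.
Q = V·A = 1.2·0.1018 = 0.1221 m³/s.
Pumping power P = QΔP = 0.1221·2922 = 356.9 W = 357 W.

P ≈ 357 W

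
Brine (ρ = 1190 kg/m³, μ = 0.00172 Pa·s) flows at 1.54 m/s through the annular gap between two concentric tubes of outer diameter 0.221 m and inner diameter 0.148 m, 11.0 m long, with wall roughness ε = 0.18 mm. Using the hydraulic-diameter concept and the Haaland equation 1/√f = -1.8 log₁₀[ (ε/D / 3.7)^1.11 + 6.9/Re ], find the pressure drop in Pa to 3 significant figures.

ΔP ≈ 5640 Pa

Hydraulic diameter D_h = 4A/P = D_o - D_i = 0.221 - 0.148 = 0.073 m.
Re = ρVD_h/μ = 1190·1.54·0.073/0.00172 = 7.778e+04.
ε/D_h = 0.00018/0.073 = 0.00247; Haaland gives 1/√f = -1.8 log₁₀[0.000298+8.87e-05] = 6.143, so f = 0.0265.
ΔP = f(L/D_h)(ρV²/2) = 0.0265·11/0.073·1411 = 5636 Pa.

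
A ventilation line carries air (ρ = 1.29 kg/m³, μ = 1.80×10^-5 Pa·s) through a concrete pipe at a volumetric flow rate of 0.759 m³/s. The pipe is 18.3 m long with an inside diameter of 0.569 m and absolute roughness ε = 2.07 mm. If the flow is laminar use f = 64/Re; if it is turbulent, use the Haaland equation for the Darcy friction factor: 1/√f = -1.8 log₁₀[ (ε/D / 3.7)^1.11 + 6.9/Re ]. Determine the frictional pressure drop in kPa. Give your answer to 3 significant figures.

Cross-sectional area A = πD²/4 = π(0.569)²/4 = 0.2543 m²; mean velocity V = Q/A = 0.759/0.2543 = 2.985 m/s.
Reynolds number Re = ρVD/μ = 1.29 · 2.985 · 0.569 / 1.8e-05 = 1.217e+05.
Re > 4000 → turbulent. Relative roughness ε/D = 0.00207/0.569 = 0.00364. Haaland: 1/√f = -1.8 log₁₀[(0.00364/3.7)^1.11 + 6.9/1.217e+05] = -1.8 log₁₀[0.000459 + 5.67e-05] = 5.918, so f = 0.02856.
Darcy-Weisbach: ΔP = f(L/D)(ρV²/2) = 0.02856·(18.3/0.569)·(1.29·2.985²/2) = 0.02856·32.16·5.747 = 5.278 Pa.
ΔP = 5.278 Pa = 0.00528 kPa.

ΔP ≈ 0.00528 kPa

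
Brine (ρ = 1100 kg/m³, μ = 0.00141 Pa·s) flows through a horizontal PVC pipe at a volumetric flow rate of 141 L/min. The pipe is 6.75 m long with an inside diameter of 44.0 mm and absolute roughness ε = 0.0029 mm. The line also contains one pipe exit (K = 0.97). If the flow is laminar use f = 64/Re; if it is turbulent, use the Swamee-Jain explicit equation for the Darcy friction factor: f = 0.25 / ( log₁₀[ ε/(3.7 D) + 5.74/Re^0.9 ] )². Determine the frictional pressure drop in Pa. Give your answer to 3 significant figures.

ΔP ≈ 5460 Pa

Q = 141 L/min = 141/60000 = 0.00235 m³/s.
Cross-sectional area A = πD²/4 = π(0.044)²/4 = 0.001521 m²; mean velocity V = Q/A = 0.00235/0.001521 = 1.546 m/s.
Reynolds number Re = ρVD/μ = 1100 · 1.546 · 0.044 / 0.00141 = 5.305e+04.
Re > 4000 → turbulent. Relative roughness ε/D = 2.9e-06/0.044 = 6.59e-05. Swamee-Jain: f = 0.25/(log₁₀[6.59e-05/3.7 + 5.74/5.305e+04^0.9])² = 0.25/(log₁₀[1.78e-05 + 0.000321])² = 0.25/(-3.47)² = 0.02076.
Total minor-loss coefficient ΣK = 1·0.97 = 0.97.
ΔP = [f·L/D + ΣK]·(ρV²/2) = [0.02076·6.75/0.044 + 0.97]·(1100·1.546²/2) = [3.185 + 0.97]·1314 = 5459 Pa.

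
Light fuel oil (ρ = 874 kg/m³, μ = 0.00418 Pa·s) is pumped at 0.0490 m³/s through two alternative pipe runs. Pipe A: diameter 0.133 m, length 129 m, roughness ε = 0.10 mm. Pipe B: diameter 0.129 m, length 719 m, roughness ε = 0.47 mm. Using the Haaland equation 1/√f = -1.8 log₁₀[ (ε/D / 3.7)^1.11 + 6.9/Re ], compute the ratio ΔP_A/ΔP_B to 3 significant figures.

ΔP_A/ΔP_B ≈ 0.113

Pipe A: V = Q/A = 0.049/0.01389 = 3.527 m/s; Re = 9.808e+04; ε/D = 0.000752; Haaland → f = 0.02111; ΔP_A = f(L/D)(ρV²/2) = 1.113e+05 Pa.
Pipe B: V = Q/A = 0.049/0.01307 = 3.749 m/s; Re = 1.011e+05; ε/D = 0.00364; Haaland → f = 0.02874; ΔP_B = f(L/D)(ρV²/2) = 9.838e+05 Pa.
ΔP_A/ΔP_B = 1.113e+05/9.838e+05 = 0.113.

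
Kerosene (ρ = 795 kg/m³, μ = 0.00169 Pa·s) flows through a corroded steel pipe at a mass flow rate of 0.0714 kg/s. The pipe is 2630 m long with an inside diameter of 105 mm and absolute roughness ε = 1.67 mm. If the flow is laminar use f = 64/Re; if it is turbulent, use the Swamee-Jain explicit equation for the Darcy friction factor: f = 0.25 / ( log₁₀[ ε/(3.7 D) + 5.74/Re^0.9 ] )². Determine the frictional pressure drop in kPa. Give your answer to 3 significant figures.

ΔP ≈ 0.134 kPa

A = πD²/4 = π(0.105)²/4 = 0.008659 m²; mean velocity V = ṁ/(ρA) = 0.0714/(795 · 0.008659) = 0.01037 m/s.
Reynolds number Re = ρVD/μ = 795 · 0.01037 · 0.105 / 0.00169 = 512.3.
Re < 2300 → laminar flow, so f = 64/Re = 64/512.3 = 0.1249 (the turbulent correlation is not needed).
Darcy-Weisbach: ΔP = f(L/D)(ρV²/2) = 0.1249·(2630/0.105)·(795·0.01037²/2) = 0.1249·2.505e+04·0.04276 = 133.8 Pa.
ΔP = 133.8 Pa = 0.134 kPa.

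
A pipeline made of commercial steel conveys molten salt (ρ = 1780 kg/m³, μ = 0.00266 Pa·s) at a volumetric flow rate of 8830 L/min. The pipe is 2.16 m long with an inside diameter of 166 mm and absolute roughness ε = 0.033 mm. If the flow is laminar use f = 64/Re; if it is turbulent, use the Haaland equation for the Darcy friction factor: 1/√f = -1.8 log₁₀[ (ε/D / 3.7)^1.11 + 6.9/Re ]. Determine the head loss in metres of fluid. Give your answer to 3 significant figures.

Q = 8830 L/min = 8830/60000 = 0.1472 m³/s.
Cross-sectional area A = πD²/4 = π(0.166)²/4 = 0.02164 m²; mean velocity V = Q/A = 0.1472/0.02164 = 6.8 m/s.
Reynolds number Re = ρVD/μ = 1780 · 6.8 · 0.166 / 0.00266 = 7.554e+05.
Re > 4000 → turbulent. Relative roughness ε/D = 3.3e-05/0.166 = 0.000199. Haaland: 1/√f = -1.8 log₁₀[(0.000199/3.7)^1.11 + 6.9/7.554e+05] = -1.8 log₁₀[1.82e-05 + 9.13e-06] = 8.213, so f = 0.01482.
Darcy-Weisbach: ΔP = f(L/D)(ρV²/2) = 0.01482·(2.16/0.166)·(1780·6.8²/2) = 0.01482·13.01·4.115e+04 = 7938 Pa.
Head loss h_f = ΔP/(ρg) = 7938/(1780·9.81) = 0.455 m.

h_f ≈ 0.455 m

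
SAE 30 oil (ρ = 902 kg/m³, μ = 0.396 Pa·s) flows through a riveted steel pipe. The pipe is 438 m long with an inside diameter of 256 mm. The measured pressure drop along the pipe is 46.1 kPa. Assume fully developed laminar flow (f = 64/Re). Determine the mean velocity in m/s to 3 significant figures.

V ≈ 0.544 m/s

For laminar flow, f = 64/Re with Re = ρVD/μ, so Darcy-Weisbach reduces to ΔP = 32μLV/D². Solving for V: V = ΔP·D²/(32μL) = 4.61e+04·(0.256)²/(32·0.396·438) = 0.5443 m/s.
Check: Re = ρVD/μ = 902·0.5443·0.256/0.396 = 317.4 < 2300, so the laminar assumption holds.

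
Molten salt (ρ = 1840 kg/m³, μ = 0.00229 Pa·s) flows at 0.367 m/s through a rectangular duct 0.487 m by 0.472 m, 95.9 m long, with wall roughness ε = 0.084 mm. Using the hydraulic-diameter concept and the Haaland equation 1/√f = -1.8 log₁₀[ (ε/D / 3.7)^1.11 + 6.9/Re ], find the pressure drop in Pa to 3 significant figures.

ΔP ≈ 436 Pa

Hydraulic diameter D_h = 4A/P = 4·(0.487·0.472)/(2·(0.487+0.472)) = 0.9195/1.918 = 0.4794 m.
Re = ρVD_h/μ = 1840·0.367·0.4794/0.00229 = 1.414e+05.
ε/D_h = 8.4e-05/0.4794 = 0.000175; Haaland gives 1/√f = -1.8 log₁₀[1.58e-05+4.88e-05] = 7.541, so f = 0.01759.
ΔP = f(L/D_h)(ρV²/2) = 0.01759·95.9/0.4794·123.9 = 435.9 Pa.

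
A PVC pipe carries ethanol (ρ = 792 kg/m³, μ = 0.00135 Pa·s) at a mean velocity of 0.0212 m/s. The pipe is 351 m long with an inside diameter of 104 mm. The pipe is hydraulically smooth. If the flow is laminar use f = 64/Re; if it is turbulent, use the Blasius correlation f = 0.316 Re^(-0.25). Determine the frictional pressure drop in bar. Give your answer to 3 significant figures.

Reynolds number Re = ρVD/μ = 792 · 0.0212 · 0.104 / 0.00135 = 1293.
Re < 2300 → laminar flow, so f = 64/Re = 64/1293 = 0.04948 (the turbulent correlation is not needed).
Darcy-Weisbach: ΔP = f(L/D)(ρV²/2) = 0.04948·(351/0.104)·(792·0.0212²/2) = 0.04948·3375·0.178 = 29.72 Pa.
ΔP = 29.72 Pa = 2.97×10^-4 bar.

ΔP ≈ 2.97×10^-4 bar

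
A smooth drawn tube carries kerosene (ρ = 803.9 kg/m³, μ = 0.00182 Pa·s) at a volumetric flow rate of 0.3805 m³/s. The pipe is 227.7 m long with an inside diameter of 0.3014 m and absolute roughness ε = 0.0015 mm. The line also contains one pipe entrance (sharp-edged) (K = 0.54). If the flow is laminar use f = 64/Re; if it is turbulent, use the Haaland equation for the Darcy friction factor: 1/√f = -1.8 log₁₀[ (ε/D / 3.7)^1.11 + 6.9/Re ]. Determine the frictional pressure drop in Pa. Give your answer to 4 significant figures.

ΔP ≈ 112800 Pa

Cross-sectional area A = πD²/4 = π(0.3014)²/4 = 0.07135 m²; mean velocity V = Q/A = 0.3805/0.07135 = 5.333 m/s.
Reynolds number Re = ρVD/μ = 803.9 · 5.333 · 0.3014 / 0.00182 = 7.1e+05.
Re > 4000 → turbulent. Relative roughness ε/D = 1.5e-06/0.3014 = 4.98e-06. Haaland: 1/√f = -1.8 log₁₀[(4.98e-06/3.7)^1.11 + 6.9/7.1e+05] = -1.8 log₁₀[3.04e-07 + 9.72e-06] = 8.998, so f = 0.01235.
Total minor-loss coefficient ΣK = 1·0.54 = 0.54.
ΔP = [f·L/D + ΣK]·(ρV²/2) = [0.01235·227.7/0.3014 + 0.54]·(803.9·5.333²/2) = [9.33 + 0.54]·1.143e+04 = 1.128e+05 Pa.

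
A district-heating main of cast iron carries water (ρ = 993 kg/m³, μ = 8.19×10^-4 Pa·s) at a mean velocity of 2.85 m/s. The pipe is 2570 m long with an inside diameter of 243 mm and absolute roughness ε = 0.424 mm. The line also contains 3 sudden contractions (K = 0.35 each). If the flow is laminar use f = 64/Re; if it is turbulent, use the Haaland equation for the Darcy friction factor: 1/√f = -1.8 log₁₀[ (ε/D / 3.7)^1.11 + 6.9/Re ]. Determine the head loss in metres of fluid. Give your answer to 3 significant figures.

h_f ≈ 100 m

Reynolds number Re = ρVD/μ = 993 · 2.85 · 0.243 / 0.000819 = 8.397e+05.
Re > 4000 → turbulent. Relative roughness ε/D = 0.000424/0.243 = 0.00174. Haaland: 1/√f = -1.8 log₁₀[(0.00174/3.7)^1.11 + 6.9/8.397e+05] = -1.8 log₁₀[0.000203 + 8.22e-06] = 6.615, so f = 0.02285.
Total minor-loss coefficient ΣK = 3·0.35 = 1.05.
ΔP = [f·L/D + ΣK]·(ρV²/2) = [0.02285·2570/0.243 + 1.05]·(993·2.85²/2) = [241.7 + 1.05]·4033 = 9.789e+05 Pa.
Head loss h_f = ΔP/(ρg) = 9.789e+05/(993·9.81) = 100 m.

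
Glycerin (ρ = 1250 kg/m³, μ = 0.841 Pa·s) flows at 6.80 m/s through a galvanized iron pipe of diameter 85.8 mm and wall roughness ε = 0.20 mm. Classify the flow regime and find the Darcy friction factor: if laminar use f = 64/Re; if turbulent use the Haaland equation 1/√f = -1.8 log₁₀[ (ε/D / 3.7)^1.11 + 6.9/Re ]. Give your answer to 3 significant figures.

Re = ρVD/μ = 1250·6.8·0.0858/0.841 = 867.2.
Re < 2300 → laminar, so f = 64/Re = 0.0738 (roughness is irrelevant in laminar flow).

f ≈ 0.0738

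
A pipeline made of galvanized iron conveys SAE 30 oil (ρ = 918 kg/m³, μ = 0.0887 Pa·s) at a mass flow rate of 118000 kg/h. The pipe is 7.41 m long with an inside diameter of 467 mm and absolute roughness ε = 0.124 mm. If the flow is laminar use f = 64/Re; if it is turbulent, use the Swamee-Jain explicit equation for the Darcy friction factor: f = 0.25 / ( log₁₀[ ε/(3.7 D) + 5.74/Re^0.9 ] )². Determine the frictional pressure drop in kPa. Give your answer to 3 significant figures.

ΔP ≈ 0.0201 kPa

ṁ = 118000 kg/h = 118000/3600 = 32.78 kg/s.
A = πD²/4 = π(0.467)²/4 = 0.1713 m²; mean velocity V = ṁ/(ρA) = 32.78/(918 · 0.1713) = 0.2085 m/s.
Reynolds number Re = ρVD/μ = 918 · 0.2085 · 0.467 / 0.0887 = 1008.
Re < 2300 → laminar flow, so f = 64/Re = 64/1008 = 0.06352 (the turbulent correlation is not needed).
Darcy-Weisbach: ΔP = f(L/D)(ρV²/2) = 0.06352·(7.41/0.467)·(918·0.2085²/2) = 0.06352·15.87·19.95 = 20.1 Pa.
ΔP = 20.1 Pa = 0.0201 kPa.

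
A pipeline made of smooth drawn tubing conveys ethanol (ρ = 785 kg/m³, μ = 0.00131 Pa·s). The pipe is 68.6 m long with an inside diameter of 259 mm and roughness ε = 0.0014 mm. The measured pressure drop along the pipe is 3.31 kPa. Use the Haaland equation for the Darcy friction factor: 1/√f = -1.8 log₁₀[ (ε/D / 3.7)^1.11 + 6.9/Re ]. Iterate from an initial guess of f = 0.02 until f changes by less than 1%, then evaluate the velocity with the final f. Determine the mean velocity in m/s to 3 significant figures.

V ≈ 1.45 m/s

Rearranging Darcy-Weisbach: V = √(2·ΔP·D/(f·L·ρ)). With ε/D = 1.4e-06/0.259 = 5.41e-06, iterate starting from f = 0.02:
  f = 0.02 → V = √(2·3310·0.259/(0.02·68.6·785)) = 1.262 m/s; Re = ρVD/μ = 1.958e+05; f → 0.01559
  f = 0.01559 → V = 1.429 m/s; Re = 2.218e+05; f → 0.01523
  f = 0.01523 → V = 1.446 m/s; Re = 2.244e+05; f → 0.01519
Converged (Δf/f < 1%). With the final f = 0.01519: V = √(2·3310·0.259/(0.01519·68.6·785)) = 1.448 m/s.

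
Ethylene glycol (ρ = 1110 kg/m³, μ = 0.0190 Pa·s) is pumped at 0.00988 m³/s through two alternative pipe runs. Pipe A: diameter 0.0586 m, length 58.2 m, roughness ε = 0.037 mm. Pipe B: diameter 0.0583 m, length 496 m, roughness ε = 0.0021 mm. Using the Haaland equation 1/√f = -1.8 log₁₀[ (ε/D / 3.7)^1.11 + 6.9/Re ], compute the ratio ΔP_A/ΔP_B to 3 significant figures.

ΔP_A/ΔP_B ≈ 0.118

Pipe A: V = Q/A = 0.00988/0.002697 = 3.663 m/s; Re = 1.254e+04; ε/D = 0.000631; Haaland → f = 0.02994; ΔP_A = f(L/D)(ρV²/2) = 2.215e+05 Pa.
Pipe B: V = Q/A = 0.00988/0.002669 = 3.701 m/s; Re = 1.261e+04; ε/D = 3.6e-05; Haaland → f = 0.02905; ΔP_B = f(L/D)(ρV²/2) = 1.879e+06 Pa.
ΔP_A/ΔP_B = 2.215e+05/1.879e+06 = 0.118.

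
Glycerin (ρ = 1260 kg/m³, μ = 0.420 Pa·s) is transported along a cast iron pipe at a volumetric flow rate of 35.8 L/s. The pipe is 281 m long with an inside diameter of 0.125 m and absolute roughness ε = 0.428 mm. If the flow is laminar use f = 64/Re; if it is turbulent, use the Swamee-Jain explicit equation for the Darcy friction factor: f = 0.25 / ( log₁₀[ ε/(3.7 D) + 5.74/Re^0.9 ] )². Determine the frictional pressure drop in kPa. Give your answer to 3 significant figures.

ΔP ≈ 705 kPa

Q = 35.8 L/s = 35.8/1000 = 0.0358 m³/s.
Cross-sectional area A = πD²/4 = π(0.125)²/4 = 0.01227 m²; mean velocity V = Q/A = 0.0358/0.01227 = 2.917 m/s.
Reynolds number Re = ρVD/μ = 1260 · 2.917 · 0.125 / 0.42 = 1094.
Re < 2300 → laminar flow, so f = 64/Re = 64/1094 = 0.0585 (the turbulent correlation is not needed).
Darcy-Weisbach: ΔP = f(L/D)(ρV²/2) = 0.0585·(281/0.125)·(1260·2.917²/2) = 0.0585·2248·5362 = 7.051e+05 Pa.
ΔP = 7.051e+05 Pa = 705 kPa.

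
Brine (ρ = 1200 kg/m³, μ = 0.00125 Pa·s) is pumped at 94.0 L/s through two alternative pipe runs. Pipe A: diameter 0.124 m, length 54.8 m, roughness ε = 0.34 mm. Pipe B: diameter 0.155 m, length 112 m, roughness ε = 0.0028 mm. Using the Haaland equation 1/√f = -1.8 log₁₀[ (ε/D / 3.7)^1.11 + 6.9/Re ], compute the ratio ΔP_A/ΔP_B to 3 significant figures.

Pipe A: V = Q/A = 0.094/0.01208 = 7.784 m/s; Re = 9.266e+05; ε/D = 0.00274; Haaland → f = 0.02571; ΔP_A = f(L/D)(ρV²/2) = 4.13e+05 Pa.
Pipe B: V = Q/A = 0.094/0.01887 = 4.982 m/s; Re = 7.413e+05; ε/D = 1.81e-05; Haaland → f = 0.01247; ΔP_B = f(L/D)(ρV²/2) = 1.341e+05 Pa.
ΔP_A/ΔP_B = 4.13e+05/1.341e+05 = 3.08.

ΔP_A/ΔP_B ≈ 3.08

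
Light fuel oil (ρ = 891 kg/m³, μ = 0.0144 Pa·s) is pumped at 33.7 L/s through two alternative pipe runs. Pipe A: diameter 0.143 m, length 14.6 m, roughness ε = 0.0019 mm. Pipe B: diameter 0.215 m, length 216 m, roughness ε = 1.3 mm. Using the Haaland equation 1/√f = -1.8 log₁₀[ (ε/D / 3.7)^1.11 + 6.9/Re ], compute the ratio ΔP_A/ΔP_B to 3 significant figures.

Pipe A: V = Q/A = 0.0337/0.01606 = 2.098 m/s; Re = 1.857e+04; ε/D = 1.33e-05; Haaland → f = 0.02625; ΔP_A = f(L/D)(ρV²/2) = 5257 Pa.
Pipe B: V = Q/A = 0.0337/0.03631 = 0.9282 m/s; Re = 1.235e+04; ε/D = 0.00605; Haaland → f = 0.03761; ΔP_B = f(L/D)(ρV²/2) = 1.45e+04 Pa.
ΔP_A/ΔP_B = 5257/1.45e+04 = 0.362.

ΔP_A/ΔP_B ≈ 0.362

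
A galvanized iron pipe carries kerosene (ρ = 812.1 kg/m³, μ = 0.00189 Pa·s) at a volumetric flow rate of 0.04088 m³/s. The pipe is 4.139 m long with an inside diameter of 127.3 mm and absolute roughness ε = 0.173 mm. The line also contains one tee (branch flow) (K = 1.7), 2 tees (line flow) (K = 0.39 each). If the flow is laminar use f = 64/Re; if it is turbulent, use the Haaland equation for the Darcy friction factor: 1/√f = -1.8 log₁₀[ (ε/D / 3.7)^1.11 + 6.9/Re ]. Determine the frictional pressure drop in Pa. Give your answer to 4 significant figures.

ΔP ≈ 13440 Pa

Cross-sectional area A = πD²/4 = π(0.1273)²/4 = 0.01273 m²; mean velocity V = Q/A = 0.04088/0.01273 = 3.212 m/s.
Reynolds number Re = ρVD/μ = 812.1 · 3.212 · 0.1273 / 0.00189 = 1.757e+05.
Re > 4000 → turbulent. Relative roughness ε/D = 0.000173/0.1273 = 0.00136. Haaland: 1/√f = -1.8 log₁₀[(0.00136/3.7)^1.11 + 6.9/1.757e+05] = -1.8 log₁₀[0.000154 + 3.93e-05] = 6.685, so f = 0.02237.
Total minor-loss coefficient ΣK = 1·1.7 + 2·0.39 = 2.48.
ΔP = [f·L/D + ΣK]·(ρV²/2) = [0.02237·4.139/0.1273 + 2.48]·(812.1·3.212²/2) = [0.7275 + 2.48]·4189 = 1.344e+04 Pa.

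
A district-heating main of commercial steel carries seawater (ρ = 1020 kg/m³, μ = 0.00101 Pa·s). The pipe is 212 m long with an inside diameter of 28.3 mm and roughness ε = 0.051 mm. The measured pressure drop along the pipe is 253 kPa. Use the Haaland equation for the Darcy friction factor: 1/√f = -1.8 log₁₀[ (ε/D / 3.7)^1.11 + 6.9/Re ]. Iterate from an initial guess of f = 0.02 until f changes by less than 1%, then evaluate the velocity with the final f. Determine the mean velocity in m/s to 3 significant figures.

Rearranging Darcy-Weisbach: V = √(2·ΔP·D/(f·L·ρ)). With ε/D = 5.1e-05/0.0283 = 0.0018, iterate starting from f = 0.02:
  f = 0.02 → V = √(2·2.53e+05·0.0283/(0.02·212·1020)) = 1.82 m/s; Re = ρVD/μ = 5.201e+04; f → 0.02571
  f = 0.02571 → V = 1.605 m/s; Re = 4.586e+04; f → 0.02604
  f = 0.02604 → V = 1.595 m/s; Re = 4.557e+04; f → 0.02606
Converged (Δf/f < 1%). With the final f = 0.02606: V = √(2·2.53e+05·0.0283/(0.02606·212·1020)) = 1.594 m/s.

V ≈ 1.59 m/s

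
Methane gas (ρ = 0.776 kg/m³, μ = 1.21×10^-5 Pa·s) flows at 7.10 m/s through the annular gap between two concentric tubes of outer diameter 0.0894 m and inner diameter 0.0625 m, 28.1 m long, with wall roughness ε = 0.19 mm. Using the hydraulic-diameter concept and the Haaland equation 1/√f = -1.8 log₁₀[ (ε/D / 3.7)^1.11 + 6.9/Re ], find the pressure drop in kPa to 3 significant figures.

ΔP ≈ 0.794 kPa

Hydraulic diameter D_h = 4A/P = D_o - D_i = 0.0894 - 0.0625 = 0.0269 m.
Re = ρVD_h/μ = 0.776·7.1·0.0269/1.21e-05 = 1.225e+04.
ε/D_h = 0.00019/0.0269 = 0.00706; Haaland gives 1/√f = -1.8 log₁₀[0.000959+0.000563] = 5.072, so f = 0.03888.
ΔP = f(L/D_h)(ρV²/2) = 0.03888·28.1/0.0269·19.56 = 794.3 Pa.
ΔP = 0.794 kPa.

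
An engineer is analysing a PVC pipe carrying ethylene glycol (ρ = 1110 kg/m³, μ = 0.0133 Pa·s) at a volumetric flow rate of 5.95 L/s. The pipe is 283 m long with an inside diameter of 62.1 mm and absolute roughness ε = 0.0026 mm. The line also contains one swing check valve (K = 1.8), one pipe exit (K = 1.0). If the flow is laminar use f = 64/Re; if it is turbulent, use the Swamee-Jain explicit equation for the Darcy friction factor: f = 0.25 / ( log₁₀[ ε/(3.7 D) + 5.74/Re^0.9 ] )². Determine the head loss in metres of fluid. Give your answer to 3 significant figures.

h_f ≈ 28.2 m

Q = 5.95 L/s = 5.95/1000 = 0.00595 m³/s.
Cross-sectional area A = πD²/4 = π(0.0621)²/4 = 0.003029 m²; mean velocity V = Q/A = 0.00595/0.003029 = 1.964 m/s.
Reynolds number Re = ρVD/μ = 1110 · 1.964 · 0.0621 / 0.0133 = 1.018e+04.
Re > 4000 → turbulent. Relative roughness ε/D = 2.6e-06/0.0621 = 4.19e-05. Swamee-Jain: f = 0.25/(log₁₀[4.19e-05/3.7 + 5.74/1.018e+04^0.9])² = 0.25/(log₁₀[1.13e-05 + 0.00142])² = 0.25/(-2.845)² = 0.03089.
Total minor-loss coefficient ΣK = 1·1.8 + 1·1 = 2.8.
ΔP = [f·L/D + ΣK]·(ρV²/2) = [0.03089·283/0.0621 + 2.8]·(1110·1.964²/2) = [140.8 + 2.8]·2142 = 3.075e+05 Pa.
Head loss h_f = ΔP/(ρg) = 3.075e+05/(1110·9.81) = 28.2 m.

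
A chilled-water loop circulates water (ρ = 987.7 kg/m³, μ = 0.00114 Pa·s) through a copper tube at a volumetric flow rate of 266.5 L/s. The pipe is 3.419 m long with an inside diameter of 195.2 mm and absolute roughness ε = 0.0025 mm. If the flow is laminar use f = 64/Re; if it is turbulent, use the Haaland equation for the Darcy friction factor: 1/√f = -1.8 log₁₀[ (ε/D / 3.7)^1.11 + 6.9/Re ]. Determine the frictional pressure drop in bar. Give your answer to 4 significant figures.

ΔP ≈ 0.07642 bar

Q = 266.5 L/s = 266.5/1000 = 0.2665 m³/s.
Cross-sectional area A = πD²/4 = π(0.1952)²/4 = 0.02993 m²; mean velocity V = Q/A = 0.2665/0.02993 = 8.905 m/s.
Reynolds number Re = ρVD/μ = 987.7 · 8.905 · 0.1952 / 0.00114 = 1.506e+06.
Re > 4000 → turbulent. Relative roughness ε/D = 2.5e-06/0.1952 = 1.28e-05. Haaland: 1/√f = -1.8 log₁₀[(1.28e-05/3.7)^1.11 + 6.9/1.506e+06] = -1.8 log₁₀[8.68e-07 + 4.58e-06] = 9.475, so f = 0.01114.
Darcy-Weisbach: ΔP = f(L/D)(ρV²/2) = 0.01114·(3.419/0.1952)·(987.7·8.905²/2) = 0.01114·17.52·3.916e+04 = 7642 Pa.
ΔP = 7642 Pa = 0.07642 bar.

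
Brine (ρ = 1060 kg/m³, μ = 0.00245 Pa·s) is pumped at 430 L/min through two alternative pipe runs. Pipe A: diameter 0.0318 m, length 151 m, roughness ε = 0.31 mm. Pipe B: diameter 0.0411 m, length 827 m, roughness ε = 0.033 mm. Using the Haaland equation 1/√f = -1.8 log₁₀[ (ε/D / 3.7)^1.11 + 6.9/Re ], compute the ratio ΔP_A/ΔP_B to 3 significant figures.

ΔP_A/ΔP_B ≈ 1.18

Pipe A: V = Q/A = 0.007167/0.0007942 = 9.023 m/s; Re = 1.241e+05; ε/D = 0.00975; Haaland → f = 0.03811; ΔP_A = f(L/D)(ρV²/2) = 7.81e+06 Pa.
Pipe B: V = Q/A = 0.007167/0.001327 = 5.402 m/s; Re = 9.606e+04; ε/D = 0.000803; Haaland → f = 0.02135; ΔP_B = f(L/D)(ρV²/2) = 6.643e+06 Pa.
ΔP_A/ΔP_B = 7.81e+06/6.643e+06 = 1.18.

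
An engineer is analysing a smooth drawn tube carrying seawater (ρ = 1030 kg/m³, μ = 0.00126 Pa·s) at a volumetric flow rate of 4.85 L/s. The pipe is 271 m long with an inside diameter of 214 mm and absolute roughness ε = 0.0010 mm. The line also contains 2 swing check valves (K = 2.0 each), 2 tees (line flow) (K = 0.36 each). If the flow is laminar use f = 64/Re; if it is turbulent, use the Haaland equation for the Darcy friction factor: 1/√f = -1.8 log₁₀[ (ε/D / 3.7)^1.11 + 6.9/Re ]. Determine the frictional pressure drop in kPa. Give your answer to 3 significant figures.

Q = 4.85 L/s = 4.85/1000 = 0.00485 m³/s.
Cross-sectional area A = πD²/4 = π(0.214)²/4 = 0.03597 m²; mean velocity V = Q/A = 0.00485/0.03597 = 0.1348 m/s.
Reynolds number Re = ρVD/μ = 1030 · 0.1348 · 0.214 / 0.00126 = 2.359e+04.
Re > 4000 → turbulent. Relative roughness ε/D = 1e-06/0.214 = 4.67e-06. Haaland: 1/√f = -1.8 log₁₀[(4.67e-06/3.7)^1.11 + 6.9/2.359e+04] = -1.8 log₁₀[2.83e-07 + 0.000293] = 6.36, so f = 0.02472.
Total minor-loss coefficient ΣK = 2·2 + 2·0.36 = 4.72.
ΔP = [f·L/D + ΣK]·(ρV²/2) = [0.02472·271/0.214 + 4.72]·(1030·0.1348²/2) = [31.31 + 4.72]·9.364 = 337.3 Pa.
ΔP = 337.3 Pa = 0.337 kPa.

ΔP ≈ 0.337 kPa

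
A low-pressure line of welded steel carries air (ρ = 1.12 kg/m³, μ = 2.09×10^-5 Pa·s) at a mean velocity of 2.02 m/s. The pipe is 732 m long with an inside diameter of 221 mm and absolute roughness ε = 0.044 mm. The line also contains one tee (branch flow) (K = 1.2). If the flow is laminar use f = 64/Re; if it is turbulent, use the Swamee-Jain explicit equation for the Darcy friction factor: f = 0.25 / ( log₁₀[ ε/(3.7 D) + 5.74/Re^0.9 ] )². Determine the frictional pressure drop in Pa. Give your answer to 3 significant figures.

Reynolds number Re = ρVD/μ = 1.12 · 2.02 · 0.221 / 2.09e-05 = 2.392e+04.
Re > 4000 → turbulent. Relative roughness ε/D = 4.4e-05/0.221 = 0.000199. Swamee-Jain: f = 0.25/(log₁₀[0.000199/3.7 + 5.74/2.392e+04^0.9])² = 0.25/(log₁₀[5.38e-05 + 0.000658])² = 0.25/(-3.148)² = 0.02523.
Total minor-loss coefficient ΣK = 1·1.2 = 1.2.
ΔP = [f·L/D + ΣK]·(ρV²/2) = [0.02523·732/0.221 + 1.2]·(1.12·2.02²/2) = [83.57 + 1.2]·2.285 = 193.7 Pa.

ΔP ≈ 194 Pa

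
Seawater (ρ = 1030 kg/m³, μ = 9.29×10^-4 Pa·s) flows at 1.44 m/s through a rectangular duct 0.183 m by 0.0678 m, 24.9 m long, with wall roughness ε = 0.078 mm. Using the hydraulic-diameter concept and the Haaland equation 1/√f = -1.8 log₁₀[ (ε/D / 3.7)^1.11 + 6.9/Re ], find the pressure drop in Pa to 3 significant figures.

Hydraulic diameter D_h = 4A/P = 4·(0.183·0.0678)/(2·(0.183+0.0678)) = 0.04963/0.5016 = 0.09894 m.
Re = ρVD_h/μ = 1030·1.44·0.09894/0.000929 = 1.58e+05.
ε/D_h = 7.8e-05/0.09894 = 0.000788; Haaland gives 1/√f = -1.8 log₁₀[8.41e-05+4.37e-05] = 7.009, so f = 0.02036.
ΔP = f(L/D_h)(ρV²/2) = 0.02036·24.9/0.09894·1068 = 5471 Pa.

ΔP ≈ 5470 Pa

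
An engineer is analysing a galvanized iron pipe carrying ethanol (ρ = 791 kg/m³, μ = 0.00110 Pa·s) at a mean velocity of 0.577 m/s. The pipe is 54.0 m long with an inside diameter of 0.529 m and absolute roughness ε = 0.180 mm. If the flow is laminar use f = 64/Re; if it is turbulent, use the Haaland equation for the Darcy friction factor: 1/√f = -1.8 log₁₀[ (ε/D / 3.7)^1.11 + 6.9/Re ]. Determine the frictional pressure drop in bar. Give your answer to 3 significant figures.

ΔP ≈ 0.00236 bar

Reynolds number Re = ρVD/μ = 791 · 0.577 · 0.529 / 0.0011 = 2.195e+05.
Re > 4000 → turbulent. Relative roughness ε/D = 0.00018/0.529 = 0.00034. Haaland: 1/√f = -1.8 log₁₀[(0.00034/3.7)^1.11 + 6.9/2.195e+05] = -1.8 log₁₀[3.31e-05 + 3.14e-05] = 7.543, so f = 0.01758.
Darcy-Weisbach: ΔP = f(L/D)(ρV²/2) = 0.01758·(54/0.529)·(791·0.577²/2) = 0.01758·102.1·131.7 = 236.3 Pa.
ΔP = 236.3 Pa = 0.00236 bar.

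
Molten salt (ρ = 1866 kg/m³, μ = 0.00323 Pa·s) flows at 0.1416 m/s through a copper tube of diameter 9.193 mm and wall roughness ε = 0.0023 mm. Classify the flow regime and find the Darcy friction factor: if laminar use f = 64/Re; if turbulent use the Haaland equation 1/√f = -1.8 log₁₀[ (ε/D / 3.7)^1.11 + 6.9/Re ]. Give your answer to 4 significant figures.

Re = ρVD/μ = 1866·0.1416·0.009193/0.00323 = 752.
Re < 2300 → laminar, so f = 64/Re = 0.0851 (roughness is irrelevant in laminar flow).

f ≈ 0.08510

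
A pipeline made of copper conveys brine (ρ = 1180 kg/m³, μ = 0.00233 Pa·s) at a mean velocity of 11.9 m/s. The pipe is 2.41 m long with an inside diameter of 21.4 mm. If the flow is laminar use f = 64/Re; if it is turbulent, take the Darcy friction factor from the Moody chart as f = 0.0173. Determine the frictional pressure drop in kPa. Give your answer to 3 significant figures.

Reynolds number Re = ρVD/μ = 1180 · 11.9 · 0.0214 / 0.00233 = 1.29e+05.
Re > 4000 → turbulent; use the Moody-chart value f = 0.0173.
Darcy-Weisbach: ΔP = f(L/D)(ρV²/2) = 0.0173·(2.41/0.0214)·(1180·11.9²/2) = 0.0173·112.6·8.355e+04 = 1.628e+05 Pa.
ΔP = 1.628e+05 Pa = 163 kPa.

ΔP ≈ 163 kPa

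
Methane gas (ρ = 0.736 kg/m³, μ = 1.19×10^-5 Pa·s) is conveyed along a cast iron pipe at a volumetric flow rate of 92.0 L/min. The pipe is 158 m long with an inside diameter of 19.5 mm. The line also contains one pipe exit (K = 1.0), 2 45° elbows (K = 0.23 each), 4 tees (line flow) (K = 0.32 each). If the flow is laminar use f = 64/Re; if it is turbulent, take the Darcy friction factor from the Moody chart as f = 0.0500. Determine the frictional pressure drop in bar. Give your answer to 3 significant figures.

Q = 92.0 L/min = 92.0/60000 = 0.001533 m³/s.
Cross-sectional area A = πD²/4 = π(0.0195)²/4 = 0.0002986 m²; mean velocity V = Q/A = 0.001533/0.0002986 = 5.134 m/s.
Reynolds number Re = ρVD/μ = 0.736 · 5.134 · 0.0195 / 1.19e-05 = 6192.
Re > 4000 → turbulent; use the Moody-chart value f = 0.0500.
Total minor-loss coefficient ΣK = 1·1 + 2·0.23 + 4·0.32 = 2.74.
ΔP = [f·L/D + ΣK]·(ρV²/2) = [0.05·158/0.0195 + 2.74]·(0.736·5.134²/2) = [405.1 + 2.74]·9.701 = 3957 Pa.
ΔP = 3957 Pa = 0.0396 bar.

ΔP ≈ 0.0396 bar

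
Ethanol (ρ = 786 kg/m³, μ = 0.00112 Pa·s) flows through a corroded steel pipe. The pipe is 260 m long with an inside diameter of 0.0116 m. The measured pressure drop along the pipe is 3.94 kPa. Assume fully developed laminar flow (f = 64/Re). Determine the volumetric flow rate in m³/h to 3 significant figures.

Q ≈ 0.0216 m³/h

For laminar flow, f = 64/Re with Re = ρVD/μ, so Darcy-Weisbach reduces to ΔP = 32μLV/D². Solving for V: V = ΔP·D²/(32μL) = 3940·(0.0116)²/(32·0.00112·260) = 0.05689 m/s.
Check: Re = ρVD/μ = 786·0.05689·0.0116/0.00112 = 463.2 < 2300, so the laminar assumption holds.
Q = V·A = 0.05689·(π/4·0.0116²) = 6.013e-06 m³/s = 0.0216 m³/h.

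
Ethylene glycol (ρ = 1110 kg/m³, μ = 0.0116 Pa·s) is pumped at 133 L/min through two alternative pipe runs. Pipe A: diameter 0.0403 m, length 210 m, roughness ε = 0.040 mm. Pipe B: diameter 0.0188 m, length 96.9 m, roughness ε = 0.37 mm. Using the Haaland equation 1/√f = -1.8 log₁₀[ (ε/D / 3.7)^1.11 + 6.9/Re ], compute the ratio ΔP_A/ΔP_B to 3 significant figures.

ΔP_A/ΔP_B ≈ 0.0334

Pipe A: V = Q/A = 0.002217/0.001276 = 1.738 m/s; Re = 6701; ε/D = 0.000993; Haaland → f = 0.03562; ΔP_A = f(L/D)(ρV²/2) = 3.111e+05 Pa.
Pipe B: V = Q/A = 0.002217/0.0002776 = 7.985 m/s; Re = 1.437e+04; ε/D = 0.0197; Haaland → f = 0.05102; ΔP_B = f(L/D)(ρV²/2) = 9.306e+06 Pa.
ΔP_A/ΔP_B = 3.111e+05/9.306e+06 = 0.0334.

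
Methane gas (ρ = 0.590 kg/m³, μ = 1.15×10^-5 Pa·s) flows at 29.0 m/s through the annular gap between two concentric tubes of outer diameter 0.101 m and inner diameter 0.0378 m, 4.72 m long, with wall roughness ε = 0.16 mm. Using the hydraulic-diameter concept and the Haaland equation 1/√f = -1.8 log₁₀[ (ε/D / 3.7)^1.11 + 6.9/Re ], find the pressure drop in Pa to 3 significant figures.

ΔP ≈ 489 Pa

Hydraulic diameter D_h = 4A/P = D_o - D_i = 0.101 - 0.0378 = 0.0632 m.
Re = ρVD_h/μ = 0.59·29·0.0632/1.15e-05 = 9.403e+04.
ε/D_h = 0.00016/0.0632 = 0.00253; Haaland gives 1/√f = -1.8 log₁₀[0.000307+7.34e-05] = 6.156, so f = 0.02639.
ΔP = f(L/D_h)(ρV²/2) = 0.02639·4.72/0.0632·248.1 = 489 Pa.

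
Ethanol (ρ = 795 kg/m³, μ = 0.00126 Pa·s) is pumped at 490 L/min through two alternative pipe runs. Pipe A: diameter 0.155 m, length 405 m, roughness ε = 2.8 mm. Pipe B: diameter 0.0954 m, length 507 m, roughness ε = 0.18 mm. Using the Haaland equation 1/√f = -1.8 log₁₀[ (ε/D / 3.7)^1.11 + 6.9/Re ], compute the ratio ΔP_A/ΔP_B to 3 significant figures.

ΔP_A/ΔP_B ≈ 0.133

Pipe A: V = Q/A = 0.008167/0.01887 = 0.4328 m/s; Re = 4.233e+04; ε/D = 0.0181; Haaland → f = 0.04783; ΔP_A = f(L/D)(ρV²/2) = 9305 Pa.
Pipe B: V = Q/A = 0.008167/0.007148 = 1.143 m/s; Re = 6.877e+04; ε/D = 0.00189; Haaland → f = 0.02531; ΔP_B = f(L/D)(ρV²/2) = 6.978e+04 Pa.
ΔP_A/ΔP_B = 9305/6.978e+04 = 0.133.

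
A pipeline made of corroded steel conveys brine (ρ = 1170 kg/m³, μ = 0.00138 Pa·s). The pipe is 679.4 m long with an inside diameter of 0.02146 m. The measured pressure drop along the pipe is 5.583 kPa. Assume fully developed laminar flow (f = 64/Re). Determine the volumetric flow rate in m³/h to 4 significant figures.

For laminar flow, f = 64/Re with Re = ρVD/μ, so Darcy-Weisbach reduces to ΔP = 32μLV/D². Solving for V: V = ΔP·D²/(32μL) = 5583·(0.02146)²/(32·0.00138·679.4) = 0.0857 m/s.
Check: Re = ρVD/μ = 1170·0.0857·0.02146/0.00138 = 1559 < 2300, so the laminar assumption holds.
Q = V·A = 0.0857·(π/4·0.02146²) = 3.1e-05 m³/s = 0.1116 m³/h.

Q ≈ 0.1116 m³/h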